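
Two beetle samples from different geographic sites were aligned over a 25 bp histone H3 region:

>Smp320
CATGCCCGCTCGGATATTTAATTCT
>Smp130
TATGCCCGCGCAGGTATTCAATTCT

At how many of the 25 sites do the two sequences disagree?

5

The sequences differ at positions 1 (C/T), 10 (T/G), 12 (G/A), 14 (A/G), 19 (T/C).
That gives 5 mismatches out of 25 aligned sites, so the Hamming distance is 5.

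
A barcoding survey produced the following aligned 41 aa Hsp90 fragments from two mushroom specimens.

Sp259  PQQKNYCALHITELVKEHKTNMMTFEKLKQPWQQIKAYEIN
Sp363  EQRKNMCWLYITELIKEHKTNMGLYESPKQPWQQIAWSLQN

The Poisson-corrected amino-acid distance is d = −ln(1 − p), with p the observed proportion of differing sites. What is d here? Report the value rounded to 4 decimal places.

0.4947

Mismatches occur at site 1 (P→E), site 3 (Q→R), site 6 (Y→M), site 8 (A→W), site 10 (H→Y), site 15 (V→I), site 23 (M→G), site 24 (T→L), site 25 (F→Y), site 27 (K→S), site 28 (L→P), site 36 (K→A), site 37 (A→W), site 38 (Y→S), site 39 (E→L), site 40 (I→Q).
p = 16/41 = 0.390244.
d = −ln(1 − 0.390244) = −ln(0.609756) = 0.4947.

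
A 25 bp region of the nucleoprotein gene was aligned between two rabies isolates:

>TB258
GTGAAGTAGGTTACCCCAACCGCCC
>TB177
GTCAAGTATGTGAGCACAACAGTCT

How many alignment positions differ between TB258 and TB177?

8

The sequences differ at positions 3 (G/C), 9 (G/T), 12 (T/G), 14 (C/G), 16 (C/A), 21 (C/A), 23 (C/T), 25 (C/T).
That gives 8 mismatches out of 25 aligned sites, so the Hamming distance is 8.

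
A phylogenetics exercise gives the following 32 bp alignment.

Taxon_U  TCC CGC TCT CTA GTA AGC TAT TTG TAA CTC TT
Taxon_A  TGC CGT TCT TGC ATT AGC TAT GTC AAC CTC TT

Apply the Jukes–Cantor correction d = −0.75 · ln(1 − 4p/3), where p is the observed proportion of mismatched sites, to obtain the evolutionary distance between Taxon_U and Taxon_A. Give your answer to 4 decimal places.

0.4598

Mismatches occur at site 2 (C/G), site 6 (C/T), site 10 (C/T), site 11 (T/G), site 12 (A/C), site 13 (G/A), site 15 (A/T), site 22 (T/G), site 24 (G/C), site 25 (T/A), site 27 (A/C).
p = 11/32 = 0.343750.
d = −0.75 · ln(1 − (4/3)·0.343750) = −0.75 · ln(0.541667) = −0.75 · (-0.613104) = 0.4598.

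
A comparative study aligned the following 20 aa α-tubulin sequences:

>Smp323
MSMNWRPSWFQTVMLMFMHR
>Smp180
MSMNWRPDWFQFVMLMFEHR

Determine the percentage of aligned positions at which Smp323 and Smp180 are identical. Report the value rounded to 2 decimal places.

85.00%

Differing sites — 8:S/D; 12:T/F; 18:M/E.
17 of the 20 sites match, so the percent identity is 17/20 × 100 = 85.00%.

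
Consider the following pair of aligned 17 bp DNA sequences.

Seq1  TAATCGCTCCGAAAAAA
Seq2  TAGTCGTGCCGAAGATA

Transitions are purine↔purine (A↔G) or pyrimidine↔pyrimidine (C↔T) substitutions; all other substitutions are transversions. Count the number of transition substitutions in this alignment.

The sequences differ at positions 3 (A/G, transition), 7 (C/T, transition), 8 (T/G, transversion), 14 (A/G, transition), 16 (A/T, transversion).
Of the 5 differences, 3 transitions and 2 transversions, so the answer is 3.

3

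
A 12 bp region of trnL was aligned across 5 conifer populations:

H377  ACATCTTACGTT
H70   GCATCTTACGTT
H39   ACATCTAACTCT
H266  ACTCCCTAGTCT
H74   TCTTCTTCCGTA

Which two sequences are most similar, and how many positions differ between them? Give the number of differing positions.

1

Pairwise Hamming distances:
  H377 vs H70: 1
  H377 vs H39: 3
  H377 vs H266: 6
  H377 vs H74: 4
  H70 vs H39: 4
  H70 vs H266: 7
  H70 vs H74: 4
  H39 vs H266: 5
  H39 vs H74: 7
  H266 vs H74: 8
The smallest is 1, between H377 and H70.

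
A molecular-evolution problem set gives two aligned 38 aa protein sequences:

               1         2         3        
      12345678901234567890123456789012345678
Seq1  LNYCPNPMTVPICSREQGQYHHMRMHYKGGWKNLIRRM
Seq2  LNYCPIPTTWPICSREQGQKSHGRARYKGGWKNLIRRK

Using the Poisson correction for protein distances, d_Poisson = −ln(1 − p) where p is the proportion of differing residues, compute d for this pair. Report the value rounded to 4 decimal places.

Mismatches occur at site 6 (N→I), site 8 (M→T), site 10 (V→W), site 20 (Y→K), site 21 (H→S), site 23 (M→G), site 25 (M→A), site 26 (H→R), site 38 (M→K).
p = 9/38 = 0.236842.
d = −ln(1 − 0.236842) = −ln(0.763158) = 0.2703.

0.2703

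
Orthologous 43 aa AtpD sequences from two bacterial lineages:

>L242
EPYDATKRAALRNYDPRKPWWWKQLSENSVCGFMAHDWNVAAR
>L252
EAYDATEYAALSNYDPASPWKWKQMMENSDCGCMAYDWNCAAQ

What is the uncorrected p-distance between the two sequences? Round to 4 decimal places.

0.3256

Differing sites — 2:P/A; 7:K/E; 8:R/Y; 12:R/S; 17:R/A; 18:K/S; 21:W/K; 25:L/M; 26:S/M; 30:V/D; 33:F/C; 36:H/Y; 40:V/C; 43:R/Q.
There are 14 differences over 43 sites, so p = 14/43 = 0.3256.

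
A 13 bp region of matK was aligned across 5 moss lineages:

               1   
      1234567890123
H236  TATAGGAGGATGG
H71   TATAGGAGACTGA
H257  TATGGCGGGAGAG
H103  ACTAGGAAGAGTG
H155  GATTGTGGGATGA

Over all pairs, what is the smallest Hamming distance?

Pairwise Hamming distances:
  H236 vs H71: 3
  H236 vs H257: 5
  H236 vs H103: 5
  H236 vs H155: 5
  H71 vs H257: 8
  H71 vs H103: 8
  H71 vs H155: 6
  H257 vs H103: 7
  H257 vs H155: 6
  H103 vs H155: 9
The smallest is 3, between H236 and H71.

3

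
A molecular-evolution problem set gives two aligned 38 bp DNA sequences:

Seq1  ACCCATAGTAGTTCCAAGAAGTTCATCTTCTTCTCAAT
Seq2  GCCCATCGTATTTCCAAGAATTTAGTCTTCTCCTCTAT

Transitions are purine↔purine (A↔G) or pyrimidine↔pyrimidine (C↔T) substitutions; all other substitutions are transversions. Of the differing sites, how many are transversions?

5

Differing sites — 1:A/G (Ti); 7:A/C (Tv); 11:G/T (Tv); 21:G/T (Tv); 24:C/A (Tv); 25:A/G (Ti); 32:T/C (Ti); 36:A/T (Tv).
Of the 8 differences, 3 transitions and 5 transversions, so the answer is 5.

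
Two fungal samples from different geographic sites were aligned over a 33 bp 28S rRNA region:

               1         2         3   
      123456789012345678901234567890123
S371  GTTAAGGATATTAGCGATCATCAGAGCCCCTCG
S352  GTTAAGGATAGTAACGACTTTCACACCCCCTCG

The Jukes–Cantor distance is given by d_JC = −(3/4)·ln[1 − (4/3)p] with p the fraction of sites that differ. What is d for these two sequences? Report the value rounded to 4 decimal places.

The sequences differ at positions 11 (T/G), 14 (G/A), 18 (T/C), 19 (C/T), 20 (A/T), 24 (G/C), 26 (G/C).
p = 7/33 = 0.212121.
d = −0.75 · ln(1 − (4/3)·0.212121) = −0.75 · ln(0.717172) = −0.75 · (-0.332440) = 0.2493.

0.2493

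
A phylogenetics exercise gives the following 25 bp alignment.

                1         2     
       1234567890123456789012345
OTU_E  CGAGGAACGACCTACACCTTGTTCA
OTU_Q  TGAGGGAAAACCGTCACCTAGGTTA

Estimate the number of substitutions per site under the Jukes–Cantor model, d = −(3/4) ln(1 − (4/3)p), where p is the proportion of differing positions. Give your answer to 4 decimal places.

Differing sites — 1:C/T; 6:A/G; 8:C/A; 9:G/A; 13:T/G; 14:A/T; 20:T/A; 22:T/G; 24:C/T.
p = 9/25 = 0.360000.
d = −0.75 · ln(1 − (4/3)·0.360000) = −0.75 · ln(0.520000) = −0.75 · (-0.653926) = 0.4904.

0.4904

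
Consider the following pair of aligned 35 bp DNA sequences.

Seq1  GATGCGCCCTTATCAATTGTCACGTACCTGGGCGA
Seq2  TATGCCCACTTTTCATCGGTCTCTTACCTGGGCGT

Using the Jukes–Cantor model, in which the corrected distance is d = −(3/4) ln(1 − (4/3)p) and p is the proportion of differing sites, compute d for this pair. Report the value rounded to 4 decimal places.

Differing sites — 1:G/T; 6:G/C; 8:C/A; 12:A/T; 16:A/T; 17:T/C; 18:T/G; 22:A/T; 24:G/T; 35:A/T.
p = 10/35 = 0.285714.
d = −0.75 · ln(1 − (4/3)·0.285714) = −0.75 · ln(0.619048) = −0.75 · (-0.479572) = 0.3597.

0.3597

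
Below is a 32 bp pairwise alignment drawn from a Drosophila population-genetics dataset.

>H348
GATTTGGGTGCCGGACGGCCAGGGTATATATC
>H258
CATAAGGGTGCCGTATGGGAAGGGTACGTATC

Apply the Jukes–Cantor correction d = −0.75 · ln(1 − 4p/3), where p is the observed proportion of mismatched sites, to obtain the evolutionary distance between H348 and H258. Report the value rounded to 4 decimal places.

Differing sites — 1:G/C; 4:T/A; 5:T/A; 14:G/T; 16:C/T; 19:C/G; 20:C/A; 27:T/C; 28:A/G.
p = 9/32 = 0.281250.
d = −0.75 · ln(1 − (4/3)·0.281250) = −0.75 · ln(0.625000) = −0.75 · (-0.470004) = 0.3525.

0.3525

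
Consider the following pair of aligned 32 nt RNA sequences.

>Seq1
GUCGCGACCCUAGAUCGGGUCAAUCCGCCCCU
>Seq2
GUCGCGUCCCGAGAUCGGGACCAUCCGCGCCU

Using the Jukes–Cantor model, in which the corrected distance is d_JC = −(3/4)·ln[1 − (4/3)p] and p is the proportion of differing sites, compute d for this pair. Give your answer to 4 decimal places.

The sequences differ at positions 7 (A/U), 11 (U/G), 20 (U/A), 22 (A/C), 29 (C/G).
p = 5/32 = 0.156250.
d = −0.75 · ln(1 − (4/3)·0.156250) = −0.75 · ln(0.791667) = −0.75 · (-0.233614) = 0.1752.

0.1752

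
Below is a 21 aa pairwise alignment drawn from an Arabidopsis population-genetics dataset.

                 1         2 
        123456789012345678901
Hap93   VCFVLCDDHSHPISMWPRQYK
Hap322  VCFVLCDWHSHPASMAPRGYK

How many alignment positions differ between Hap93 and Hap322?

Mismatches occur at site 8 (D→W), site 13 (I→A), site 16 (W→A), site 19 (Q→G).
That gives 4 mismatches out of 21 aligned sites, so the Hamming distance is 4.

4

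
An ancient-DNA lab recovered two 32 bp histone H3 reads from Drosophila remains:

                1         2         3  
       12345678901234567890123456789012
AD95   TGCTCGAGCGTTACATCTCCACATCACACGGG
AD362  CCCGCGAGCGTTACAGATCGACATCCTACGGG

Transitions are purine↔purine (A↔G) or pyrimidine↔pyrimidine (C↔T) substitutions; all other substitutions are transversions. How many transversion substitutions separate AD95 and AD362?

Mismatches occur at site 1 (T→C, transition), site 2 (G→C, transversion), site 4 (T→G, transversion), site 16 (T→G, transversion), site 17 (C→A, transversion), site 20 (C→G, transversion), site 26 (A→C, transversion), site 27 (C→T, transition).
Of the 8 differences, 2 transitions and 6 transversions, so the answer is 6.

6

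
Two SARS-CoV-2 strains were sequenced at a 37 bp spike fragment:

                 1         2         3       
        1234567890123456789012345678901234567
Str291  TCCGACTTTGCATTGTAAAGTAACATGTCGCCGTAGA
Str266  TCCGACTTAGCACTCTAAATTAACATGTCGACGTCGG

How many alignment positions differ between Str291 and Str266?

The sequences differ at positions 9 (T/A), 13 (T/C), 15 (G/C), 20 (G/T), 31 (C/A), 35 (A/C), 37 (A/G).
That gives 7 mismatches out of 37 aligned sites, so the Hamming distance is 7.

7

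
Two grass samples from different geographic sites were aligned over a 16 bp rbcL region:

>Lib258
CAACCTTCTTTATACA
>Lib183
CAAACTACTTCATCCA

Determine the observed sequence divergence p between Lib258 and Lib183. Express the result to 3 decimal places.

The sequences differ at positions 4 (C/A), 7 (T/A), 11 (T/C), 14 (A/C).
There are 4 differences over 16 sites, so p = 4/16 = 0.250.

0.250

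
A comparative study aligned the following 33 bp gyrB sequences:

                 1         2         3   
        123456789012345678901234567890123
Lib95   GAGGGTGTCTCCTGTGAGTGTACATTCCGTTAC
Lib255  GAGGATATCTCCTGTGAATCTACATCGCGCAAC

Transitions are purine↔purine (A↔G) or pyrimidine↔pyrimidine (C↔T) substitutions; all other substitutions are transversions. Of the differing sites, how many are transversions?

Differing sites — 5:G/A (Ti); 7:G/A (Ti); 18:G/A (Ti); 20:G/C (Tv); 26:T/C (Ti); 27:C/G (Tv); 30:T/C (Ti); 31:T/A (Tv).
Of the 8 differences, 5 transitions and 3 transversions, so the answer is 3.

3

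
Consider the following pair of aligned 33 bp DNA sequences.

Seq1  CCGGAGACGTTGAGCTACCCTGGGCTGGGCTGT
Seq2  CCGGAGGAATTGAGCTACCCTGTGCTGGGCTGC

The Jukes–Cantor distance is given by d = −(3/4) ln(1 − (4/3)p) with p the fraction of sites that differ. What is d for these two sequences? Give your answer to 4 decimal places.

0.1693

Mismatches occur at site 7 (A→G), site 8 (C→A), site 9 (G→A), site 23 (G→T), site 33 (T→C).
p = 5/33 = 0.151515.
d = −0.75 · ln(1 − (4/3)·0.151515) = −0.75 · ln(0.797980) = −0.75 · (-0.225672) = 0.1693.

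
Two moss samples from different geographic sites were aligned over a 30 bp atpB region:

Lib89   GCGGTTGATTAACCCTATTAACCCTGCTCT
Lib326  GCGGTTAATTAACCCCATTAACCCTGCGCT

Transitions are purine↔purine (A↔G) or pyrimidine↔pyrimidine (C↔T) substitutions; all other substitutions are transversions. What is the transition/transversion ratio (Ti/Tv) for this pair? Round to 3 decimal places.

2.000

Mismatches occur at site 7 (G/A, transition), site 16 (T/C, transition), site 28 (T/G, transversion).
Of the 3 differences, 2 transitions and 1 transversion, so Ti/Tv = 2/1 = 2.000.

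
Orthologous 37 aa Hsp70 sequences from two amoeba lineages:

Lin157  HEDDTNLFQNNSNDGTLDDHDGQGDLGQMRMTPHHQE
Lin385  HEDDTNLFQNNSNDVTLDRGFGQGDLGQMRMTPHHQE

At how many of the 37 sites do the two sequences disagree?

The sequences differ at positions 15 (G/V), 19 (D/R), 20 (H/G), 21 (D/F).
That gives 4 mismatches out of 37 aligned sites, so the Hamming distance is 4.

4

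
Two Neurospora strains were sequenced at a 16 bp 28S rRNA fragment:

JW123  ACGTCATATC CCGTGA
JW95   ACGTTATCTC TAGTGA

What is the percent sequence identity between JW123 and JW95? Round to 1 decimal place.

75.0%

Differing sites — 5:C/T; 8:A/C; 11:C/T; 12:C/A.
12 of the 16 sites match, so the percent identity is 12/16 × 100 = 75.0%.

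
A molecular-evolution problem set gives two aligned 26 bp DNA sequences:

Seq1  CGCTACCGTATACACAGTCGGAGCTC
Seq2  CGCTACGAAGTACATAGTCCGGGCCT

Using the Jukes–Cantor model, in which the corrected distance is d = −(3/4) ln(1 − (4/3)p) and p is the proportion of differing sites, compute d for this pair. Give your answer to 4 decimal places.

0.4643

The sequences differ at positions 7 (C/G), 8 (G/A), 9 (T/A), 10 (A/G), 15 (C/T), 20 (G/C), 22 (A/G), 25 (T/C), 26 (C/T).
p = 9/26 = 0.346154.
d = −0.75 · ln(1 − (4/3)·0.346154) = −0.75 · ln(0.538461) = −0.75 · (-0.619040) = 0.4643.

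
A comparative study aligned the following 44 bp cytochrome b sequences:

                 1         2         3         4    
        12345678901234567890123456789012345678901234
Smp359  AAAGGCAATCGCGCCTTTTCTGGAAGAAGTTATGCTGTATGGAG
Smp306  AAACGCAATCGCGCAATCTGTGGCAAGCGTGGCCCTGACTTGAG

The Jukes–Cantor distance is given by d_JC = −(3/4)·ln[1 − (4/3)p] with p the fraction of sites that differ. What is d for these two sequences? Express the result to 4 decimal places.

0.4975

The sequences differ at positions 4 (G/C), 15 (C/A), 16 (T/A), 18 (T/C), 20 (C/G), 24 (A/C), 26 (G/A), 27 (A/G), 28 (A/C), 31 (T/G), 32 (A/G), 33 (T/C), 34 (G/C), 38 (T/A), 39 (A/C), 41 (G/T).
p = 16/44 = 0.363636.
d = −0.75 · ln(1 − (4/3)·0.363636) = −0.75 · ln(0.515152) = −0.75 · (-0.663293) = 0.4975.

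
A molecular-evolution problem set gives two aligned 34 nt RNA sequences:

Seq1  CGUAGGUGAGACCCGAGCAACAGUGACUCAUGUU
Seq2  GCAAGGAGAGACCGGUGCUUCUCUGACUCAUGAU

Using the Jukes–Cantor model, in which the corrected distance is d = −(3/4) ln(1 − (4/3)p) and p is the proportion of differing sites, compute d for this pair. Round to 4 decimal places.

Mismatches occur at site 1 (C→G), site 2 (G→C), site 3 (U→A), site 7 (U→A), site 14 (C→G), site 16 (A→U), site 19 (A→U), site 20 (A→U), site 22 (A→U), site 23 (G→C), site 33 (U→A).
p = 11/34 = 0.323529.
d = −0.75 · ln(1 − (4/3)·0.323529) = −0.75 · ln(0.568628) = −0.75 · (-0.564529) = 0.4234.

0.4234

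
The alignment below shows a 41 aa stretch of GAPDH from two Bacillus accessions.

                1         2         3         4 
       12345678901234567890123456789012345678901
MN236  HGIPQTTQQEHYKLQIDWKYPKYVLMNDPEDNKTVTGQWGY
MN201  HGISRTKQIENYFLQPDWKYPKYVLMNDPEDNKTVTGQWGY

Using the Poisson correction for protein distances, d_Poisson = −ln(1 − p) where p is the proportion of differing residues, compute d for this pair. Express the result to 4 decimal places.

Mismatches occur at site 4 (P/S), site 5 (Q/R), site 7 (T/K), site 9 (Q/I), site 11 (H/N), site 13 (K/F), site 16 (I/P).
p = 7/41 = 0.170732.
d = −ln(1 − 0.170732) = −ln(0.829268) = 0.1872.

0.1872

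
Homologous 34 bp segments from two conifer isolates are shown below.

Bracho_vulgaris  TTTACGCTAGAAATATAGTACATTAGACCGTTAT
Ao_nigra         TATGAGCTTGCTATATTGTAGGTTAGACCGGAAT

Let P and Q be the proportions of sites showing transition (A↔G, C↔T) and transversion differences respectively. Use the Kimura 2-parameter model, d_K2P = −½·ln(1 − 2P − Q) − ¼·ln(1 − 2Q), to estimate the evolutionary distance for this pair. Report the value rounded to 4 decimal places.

Differing sites — 2:T/A (Tv); 4:A/G (Ti); 5:C/A (Tv); 9:A/T (Tv); 11:A/C (Tv); 12:A/T (Tv); 17:A/T (Tv); 21:C/G (Tv); 22:A/G (Ti); 31:T/G (Tv); 32:T/A (Tv).
Of the 11 differences, 2 transitions and 9 transversions over 34 sites: P = 2/34 = 0.058824, Q = 9/34 = 0.264706.
d = −0.5·ln(0.617646) − 0.25·ln(0.470588) = −0.5·(-0.481840) − 0.25·(-0.753772) = 0.4294.

0.4294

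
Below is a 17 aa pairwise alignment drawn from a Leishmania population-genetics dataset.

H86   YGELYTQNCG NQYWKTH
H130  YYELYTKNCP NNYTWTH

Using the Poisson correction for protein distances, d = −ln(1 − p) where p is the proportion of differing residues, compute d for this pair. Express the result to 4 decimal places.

0.4353

Differing sites — 2:G/Y; 7:Q/K; 10:G/P; 12:Q/N; 14:W/T; 15:K/W.
p = 6/17 = 0.352941.
d = −ln(1 − 0.352941) = −ln(0.647059) = 0.4353.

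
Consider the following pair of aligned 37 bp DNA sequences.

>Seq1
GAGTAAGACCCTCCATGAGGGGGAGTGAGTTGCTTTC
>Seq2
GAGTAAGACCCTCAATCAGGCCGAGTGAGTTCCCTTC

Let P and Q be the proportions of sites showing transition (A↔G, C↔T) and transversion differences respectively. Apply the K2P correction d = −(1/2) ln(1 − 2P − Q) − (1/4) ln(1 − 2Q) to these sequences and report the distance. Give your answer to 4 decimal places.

Mismatches occur at site 14 (C/A, transversion), site 17 (G/C, transversion), site 21 (G/C, transversion), site 22 (G/C, transversion), site 32 (G/C, transversion), site 34 (T/C, transition).
Of the 6 differences, 1 transition and 5 transversions over 37 sites: P = 1/37 = 0.027027, Q = 5/37 = 0.135135.
d = −0.5·ln(0.810811) − 0.25·ln(0.729730) = −0.5·(-0.209720) − 0.25·(-0.315081) = 0.1836.

0.1836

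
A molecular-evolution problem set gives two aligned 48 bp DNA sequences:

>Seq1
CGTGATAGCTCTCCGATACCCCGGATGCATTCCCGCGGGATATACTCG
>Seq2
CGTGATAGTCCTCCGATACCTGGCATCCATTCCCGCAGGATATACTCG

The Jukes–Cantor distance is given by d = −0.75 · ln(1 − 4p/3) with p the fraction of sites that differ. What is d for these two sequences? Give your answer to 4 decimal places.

0.1622

Differing sites — 9:C/T; 10:T/C; 21:C/T; 22:C/G; 24:G/C; 27:G/C; 37:G/A.
p = 7/48 = 0.145833.
d = −0.75 · ln(1 − (4/3)·0.145833) = −0.75 · ln(0.805556) = −0.75 · (-0.216223) = 0.1622.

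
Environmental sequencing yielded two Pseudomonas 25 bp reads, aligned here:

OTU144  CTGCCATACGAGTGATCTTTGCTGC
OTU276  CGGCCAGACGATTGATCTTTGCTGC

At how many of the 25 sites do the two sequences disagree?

Mismatches occur at site 2 (T→G), site 7 (T→G), site 12 (G→T).
That gives 3 mismatches out of 25 aligned sites, so the Hamming distance is 3.

3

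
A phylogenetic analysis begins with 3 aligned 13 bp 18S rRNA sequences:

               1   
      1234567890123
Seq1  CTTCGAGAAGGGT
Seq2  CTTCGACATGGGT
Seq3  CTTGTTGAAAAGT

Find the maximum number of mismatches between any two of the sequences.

Pairwise Hamming distances:
  Seq1 vs Seq2: 2
  Seq1 vs Seq3: 5
  Seq2 vs Seq3: 7
The largest is 7, between Seq2 and Seq3.

7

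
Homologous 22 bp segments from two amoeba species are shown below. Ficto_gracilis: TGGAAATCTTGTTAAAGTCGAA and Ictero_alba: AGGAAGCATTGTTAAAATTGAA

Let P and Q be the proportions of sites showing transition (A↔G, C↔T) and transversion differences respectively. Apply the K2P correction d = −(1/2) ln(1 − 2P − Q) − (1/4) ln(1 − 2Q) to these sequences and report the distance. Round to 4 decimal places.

0.3532

The sequences differ at positions 1 (T/A, transversion), 6 (A/G, transition), 7 (T/C, transition), 8 (C/A, transversion), 17 (G/A, transition), 19 (C/T, transition).
Of the 6 differences, 4 transitions and 2 transversions over 22 sites: P = 4/22 = 0.181818, Q = 2/22 = 0.090909.
d = −0.5·ln(0.545455) − 0.25·ln(0.818182) = −0.5·(-0.606135) − 0.25·(-0.200670) = 0.3532.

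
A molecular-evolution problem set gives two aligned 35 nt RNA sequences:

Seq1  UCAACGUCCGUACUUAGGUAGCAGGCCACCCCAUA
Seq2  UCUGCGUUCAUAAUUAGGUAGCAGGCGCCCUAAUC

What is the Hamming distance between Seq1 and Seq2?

10

The sequences differ at positions 3 (A/U), 4 (A/G), 8 (C/U), 10 (G/A), 13 (C/A), 27 (C/G), 28 (A/C), 31 (C/U), 32 (C/A), 35 (A/C).
That gives 10 mismatches out of 35 aligned sites, so the Hamming distance is 10.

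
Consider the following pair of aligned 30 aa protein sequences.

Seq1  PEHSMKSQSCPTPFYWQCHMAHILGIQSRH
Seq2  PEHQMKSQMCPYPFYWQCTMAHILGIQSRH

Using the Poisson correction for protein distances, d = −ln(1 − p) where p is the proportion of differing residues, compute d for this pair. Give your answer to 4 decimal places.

0.1431

Mismatches occur at site 4 (S/Q), site 9 (S/M), site 12 (T/Y), site 19 (H/T).
p = 4/30 = 0.133333.
d = −ln(1 − 0.133333) = −ln(0.866667) = 0.1431.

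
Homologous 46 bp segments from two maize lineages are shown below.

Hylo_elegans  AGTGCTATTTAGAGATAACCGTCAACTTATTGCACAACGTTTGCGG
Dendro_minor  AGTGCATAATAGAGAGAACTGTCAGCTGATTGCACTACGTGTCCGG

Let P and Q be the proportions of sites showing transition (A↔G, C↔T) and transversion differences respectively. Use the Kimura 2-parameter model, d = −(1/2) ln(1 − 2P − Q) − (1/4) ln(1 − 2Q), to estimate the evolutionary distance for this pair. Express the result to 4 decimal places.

0.2902

Mismatches occur at site 6 (T→A, transversion), site 7 (A→T, transversion), site 8 (T→A, transversion), site 9 (T→A, transversion), site 16 (T→G, transversion), site 20 (C→T, transition), site 25 (A→G, transition), site 28 (T→G, transversion), site 36 (A→T, transversion), site 41 (T→G, transversion), site 43 (G→C, transversion).
Of the 11 differences, 2 transitions and 9 transversions over 46 sites: P = 2/46 = 0.043478, Q = 9/46 = 0.195652.
d = −0.5·ln(0.717392) − 0.25·ln(0.608696) = −0.5·(-0.332133) − 0.25·(-0.496436) = 0.2902.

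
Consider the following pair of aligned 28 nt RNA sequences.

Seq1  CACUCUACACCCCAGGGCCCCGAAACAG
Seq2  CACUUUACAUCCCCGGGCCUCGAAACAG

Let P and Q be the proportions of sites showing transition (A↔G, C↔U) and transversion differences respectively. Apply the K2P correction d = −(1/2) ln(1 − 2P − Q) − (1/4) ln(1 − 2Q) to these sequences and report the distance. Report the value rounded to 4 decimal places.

0.1624

The sequences differ at positions 5 (C/U, transition), 10 (C/U, transition), 14 (A/C, transversion), 20 (C/U, transition).
Of the 4 differences, 3 transitions and 1 transversion over 28 sites: P = 3/28 = 0.107143, Q = 1/28 = 0.035714.
d = −0.5·ln(0.750000) − 0.25·ln(0.928572) = −0.5·(-0.287682) − 0.25·(-0.074107) = 0.1624.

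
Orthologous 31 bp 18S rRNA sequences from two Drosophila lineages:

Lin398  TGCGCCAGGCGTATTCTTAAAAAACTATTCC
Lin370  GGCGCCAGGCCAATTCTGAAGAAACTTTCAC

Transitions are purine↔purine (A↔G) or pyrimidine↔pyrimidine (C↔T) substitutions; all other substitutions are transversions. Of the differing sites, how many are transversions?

6

The sequences differ at positions 1 (T/G, transversion), 11 (G/C, transversion), 12 (T/A, transversion), 18 (T/G, transversion), 21 (A/G, transition), 27 (A/T, transversion), 29 (T/C, transition), 30 (C/A, transversion).
Of the 8 differences, 2 transitions and 6 transversions, so the answer is 6.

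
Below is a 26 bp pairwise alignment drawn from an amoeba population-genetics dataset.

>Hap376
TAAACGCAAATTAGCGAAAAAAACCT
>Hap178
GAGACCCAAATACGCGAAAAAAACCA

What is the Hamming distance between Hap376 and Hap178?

Mismatches occur at site 1 (T/G), site 3 (A/G), site 6 (G/C), site 12 (T/A), site 13 (A/C), site 26 (T/A).
That gives 6 mismatches out of 26 aligned sites, so the Hamming distance is 6.

6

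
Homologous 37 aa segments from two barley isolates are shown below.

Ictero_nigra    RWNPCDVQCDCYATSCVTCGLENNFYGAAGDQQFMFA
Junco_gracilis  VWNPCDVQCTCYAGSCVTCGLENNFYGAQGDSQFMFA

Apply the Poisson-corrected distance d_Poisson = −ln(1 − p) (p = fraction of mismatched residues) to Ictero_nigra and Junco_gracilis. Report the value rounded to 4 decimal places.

Differing sites — 1:R/V; 10:D/T; 14:T/G; 29:A/Q; 32:Q/S.
p = 5/37 = 0.135135.
d = −ln(1 − 0.135135) = −ln(0.864865) = 0.1452.

0.1452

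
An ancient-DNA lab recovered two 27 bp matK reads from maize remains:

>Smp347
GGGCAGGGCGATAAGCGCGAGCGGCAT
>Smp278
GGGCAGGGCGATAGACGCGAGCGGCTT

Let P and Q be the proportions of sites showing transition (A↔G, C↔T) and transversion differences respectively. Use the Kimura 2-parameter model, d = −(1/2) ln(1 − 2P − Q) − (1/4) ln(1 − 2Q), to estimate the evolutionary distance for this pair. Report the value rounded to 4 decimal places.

0.1216

Mismatches occur at site 14 (A→G, transition), site 15 (G→A, transition), site 26 (A→T, transversion).
Of the 3 differences, 2 transitions and 1 transversion over 27 sites: P = 2/27 = 0.074074, Q = 1/27 = 0.037037.
d = −0.5·ln(0.814815) − 0.25·ln(0.925926) = −0.5·(-0.204794) − 0.25·(-0.076961) = 0.1216.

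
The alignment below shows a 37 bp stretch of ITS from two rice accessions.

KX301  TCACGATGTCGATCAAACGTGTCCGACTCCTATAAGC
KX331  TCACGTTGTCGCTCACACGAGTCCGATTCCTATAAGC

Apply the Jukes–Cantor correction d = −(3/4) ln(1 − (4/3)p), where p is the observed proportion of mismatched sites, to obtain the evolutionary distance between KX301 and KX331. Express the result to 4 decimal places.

0.1490

Differing sites — 6:A/T; 12:A/C; 16:A/C; 20:T/A; 27:C/T.
p = 5/37 = 0.135135.
d = −0.75 · ln(1 − (4/3)·0.135135) = −0.75 · ln(0.819820) = −0.75 · (-0.198670) = 0.1490.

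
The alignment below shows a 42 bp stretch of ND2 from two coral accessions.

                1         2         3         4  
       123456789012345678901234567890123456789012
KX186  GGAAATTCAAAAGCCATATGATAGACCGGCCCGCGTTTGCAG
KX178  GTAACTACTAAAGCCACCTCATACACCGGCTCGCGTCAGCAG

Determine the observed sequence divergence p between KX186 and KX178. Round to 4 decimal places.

Differing sites — 2:G/T; 5:A/C; 7:T/A; 9:A/T; 17:T/C; 18:A/C; 20:G/C; 24:G/C; 31:C/T; 37:T/C; 38:T/A.
There are 11 differences over 42 sites, so p = 11/42 = 0.2619.

0.2619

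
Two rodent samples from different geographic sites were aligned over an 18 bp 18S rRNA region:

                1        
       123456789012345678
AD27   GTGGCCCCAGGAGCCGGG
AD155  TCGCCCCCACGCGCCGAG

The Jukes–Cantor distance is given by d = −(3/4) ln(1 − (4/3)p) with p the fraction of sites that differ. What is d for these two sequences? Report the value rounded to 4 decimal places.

The sequences differ at positions 1 (G/T), 2 (T/C), 4 (G/C), 10 (G/C), 12 (A/C), 17 (G/A).
p = 6/18 = 0.333333.
d = −0.75 · ln(1 − (4/3)·0.333333) = −0.75 · ln(0.555556) = −0.75 · (-0.587786) = 0.4408.

0.4408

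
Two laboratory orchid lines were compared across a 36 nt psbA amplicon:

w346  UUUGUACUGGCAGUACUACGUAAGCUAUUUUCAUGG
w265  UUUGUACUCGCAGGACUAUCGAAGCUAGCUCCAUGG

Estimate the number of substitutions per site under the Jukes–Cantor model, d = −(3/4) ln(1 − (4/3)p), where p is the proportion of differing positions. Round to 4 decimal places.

Differing sites — 9:G/C; 14:U/G; 19:C/U; 20:G/C; 21:U/G; 28:U/G; 29:U/C; 31:U/C.
p = 8/36 = 0.222222.
d = −0.75 · ln(1 − (4/3)·0.222222) = −0.75 · ln(0.703704) = −0.75 · (-0.351397) = 0.2635.

0.2635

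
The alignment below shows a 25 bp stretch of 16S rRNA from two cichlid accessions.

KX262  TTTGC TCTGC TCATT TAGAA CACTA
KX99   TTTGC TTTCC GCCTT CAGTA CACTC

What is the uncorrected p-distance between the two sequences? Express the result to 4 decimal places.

Differing sites — 7:C/T; 9:G/C; 11:T/G; 13:A/C; 16:T/C; 19:A/T; 25:A/C.
There are 7 differences over 25 sites, so p = 7/25 = 0.2800.

0.2800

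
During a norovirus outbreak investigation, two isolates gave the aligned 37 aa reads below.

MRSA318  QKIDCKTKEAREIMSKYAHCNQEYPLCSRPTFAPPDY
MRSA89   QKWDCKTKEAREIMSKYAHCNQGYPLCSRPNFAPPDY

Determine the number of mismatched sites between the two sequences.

The sequences differ at positions 3 (I/W), 23 (E/G), 31 (T/N).
That gives 3 mismatches out of 37 aligned sites, so the Hamming distance is 3.

3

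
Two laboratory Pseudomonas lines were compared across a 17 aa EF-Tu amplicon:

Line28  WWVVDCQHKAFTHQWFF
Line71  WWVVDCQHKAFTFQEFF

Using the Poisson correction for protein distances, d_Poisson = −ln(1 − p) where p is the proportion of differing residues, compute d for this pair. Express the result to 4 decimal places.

Differing sites — 13:H/F; 15:W/E.
p = 2/17 = 0.117647.
d = −ln(1 − 0.117647) = −ln(0.882353) = 0.1252.

0.1252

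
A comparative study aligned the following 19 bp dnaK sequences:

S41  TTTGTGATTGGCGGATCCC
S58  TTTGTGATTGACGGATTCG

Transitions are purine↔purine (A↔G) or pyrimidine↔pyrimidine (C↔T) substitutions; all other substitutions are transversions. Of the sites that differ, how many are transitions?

The sequences differ at positions 11 (G/A, transition), 17 (C/T, transition), 19 (C/G, transversion).
Of the 3 differences, 2 transitions and 1 transversion, so the answer is 2.

2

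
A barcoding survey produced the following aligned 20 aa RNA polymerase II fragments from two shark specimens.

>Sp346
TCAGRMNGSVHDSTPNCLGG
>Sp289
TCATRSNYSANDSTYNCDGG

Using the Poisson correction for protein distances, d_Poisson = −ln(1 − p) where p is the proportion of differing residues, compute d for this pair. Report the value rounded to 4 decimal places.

0.4308

The sequences differ at positions 4 (G/T), 6 (M/S), 8 (G/Y), 10 (V/A), 11 (H/N), 15 (P/Y), 18 (L/D).
p = 7/20 = 0.350000.
d = −ln(1 − 0.350000) = −ln(0.650000) = 0.4308.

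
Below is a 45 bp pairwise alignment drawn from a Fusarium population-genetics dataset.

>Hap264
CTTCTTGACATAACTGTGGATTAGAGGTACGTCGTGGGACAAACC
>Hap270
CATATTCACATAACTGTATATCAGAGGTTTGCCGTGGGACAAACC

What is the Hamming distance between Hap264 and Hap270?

The sequences differ at positions 2 (T/A), 4 (C/A), 7 (G/C), 18 (G/A), 19 (G/T), 22 (T/C), 29 (A/T), 30 (C/T), 32 (T/C).
That gives 9 mismatches out of 45 aligned sites, so the Hamming distance is 9.

9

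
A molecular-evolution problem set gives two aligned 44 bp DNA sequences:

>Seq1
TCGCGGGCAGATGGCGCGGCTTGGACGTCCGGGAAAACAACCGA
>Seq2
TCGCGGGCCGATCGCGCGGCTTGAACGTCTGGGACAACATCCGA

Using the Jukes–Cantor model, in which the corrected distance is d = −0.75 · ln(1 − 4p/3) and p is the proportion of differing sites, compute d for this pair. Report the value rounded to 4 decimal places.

0.1505

Differing sites — 9:A/C; 13:G/C; 24:G/A; 30:C/T; 35:A/C; 40:A/T.
p = 6/44 = 0.136364.
d = −0.75 · ln(1 − (4/3)·0.136364) = −0.75 · ln(0.818181) = −0.75 · (-0.200672) = 0.1505.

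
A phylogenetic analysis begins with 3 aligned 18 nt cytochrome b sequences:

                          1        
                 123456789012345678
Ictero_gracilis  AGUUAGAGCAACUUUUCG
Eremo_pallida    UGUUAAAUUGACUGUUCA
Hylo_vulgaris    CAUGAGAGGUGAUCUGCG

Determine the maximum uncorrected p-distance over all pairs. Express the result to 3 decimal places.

Pairwise Hamming distances:
  Ictero_gracilis vs Eremo_pallida: 7
  Ictero_gracilis vs Hylo_vulgaris: 9
  Eremo_pallida vs Hylo_vulgaris: 12
The largest is 12 mismatches, between Eremo_pallida and Hylo_vulgaris; p = 12/18 = 0.667.

0.667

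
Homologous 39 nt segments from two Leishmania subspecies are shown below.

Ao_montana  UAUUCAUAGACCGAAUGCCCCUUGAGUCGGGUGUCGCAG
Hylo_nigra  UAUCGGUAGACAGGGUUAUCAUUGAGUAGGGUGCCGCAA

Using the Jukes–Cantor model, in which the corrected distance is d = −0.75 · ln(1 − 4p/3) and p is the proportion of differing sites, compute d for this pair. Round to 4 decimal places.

0.4408

Differing sites — 4:U/C; 5:C/G; 6:A/G; 12:C/A; 14:A/G; 15:A/G; 17:G/U; 18:C/A; 19:C/U; 21:C/A; 28:C/A; 34:U/C; 39:G/A.
p = 13/39 = 0.333333.
d = −0.75 · ln(1 − (4/3)·0.333333) = −0.75 · ln(0.555556) = −0.75 · (-0.587786) = 0.4408.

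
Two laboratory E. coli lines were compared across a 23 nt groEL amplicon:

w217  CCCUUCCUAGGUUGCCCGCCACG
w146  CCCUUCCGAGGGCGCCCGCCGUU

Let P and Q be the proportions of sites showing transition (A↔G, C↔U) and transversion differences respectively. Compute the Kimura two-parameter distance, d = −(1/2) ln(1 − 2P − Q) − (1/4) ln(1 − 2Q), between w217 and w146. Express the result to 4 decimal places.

0.3238

Mismatches occur at site 8 (U/G, transversion), site 12 (U/G, transversion), site 13 (U/C, transition), site 21 (A/G, transition), site 22 (C/U, transition), site 23 (G/U, transversion).
Of the 6 differences, 3 transitions and 3 transversions over 23 sites: P = 3/23 = 0.130435, Q = 3/23 = 0.130435.
d = −0.5·ln(0.608695) − 0.25·ln(0.739130) = −0.5·(-0.496438) − 0.25·(-0.302281) = 0.3238.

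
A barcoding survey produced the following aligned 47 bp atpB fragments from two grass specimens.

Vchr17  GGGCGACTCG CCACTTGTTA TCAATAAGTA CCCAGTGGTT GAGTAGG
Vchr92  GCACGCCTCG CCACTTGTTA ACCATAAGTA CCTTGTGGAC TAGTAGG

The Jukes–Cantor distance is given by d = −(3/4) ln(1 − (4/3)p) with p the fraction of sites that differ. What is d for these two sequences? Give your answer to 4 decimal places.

0.2502

Mismatches occur at site 2 (G↔C), site 3 (G↔A), site 6 (A↔C), site 21 (T↔A), site 23 (A↔C), site 33 (C↔T), site 34 (A↔T), site 39 (T↔A), site 40 (T↔C), site 41 (G↔T).
p = 10/47 = 0.212766.
d = −0.75 · ln(1 − (4/3)·0.212766) = −0.75 · ln(0.716312) = −0.75 · (-0.333639) = 0.2502.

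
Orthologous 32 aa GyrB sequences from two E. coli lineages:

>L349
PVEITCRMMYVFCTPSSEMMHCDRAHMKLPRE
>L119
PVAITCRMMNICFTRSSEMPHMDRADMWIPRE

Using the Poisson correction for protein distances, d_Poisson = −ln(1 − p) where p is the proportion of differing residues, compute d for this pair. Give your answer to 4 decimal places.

Differing sites — 3:E/A; 10:Y/N; 11:V/I; 12:F/C; 13:C/F; 15:P/R; 20:M/P; 22:C/M; 26:H/D; 28:K/W; 29:L/I.
p = 11/32 = 0.343750.
d = −ln(1 − 0.343750) = −ln(0.656250) = 0.4212.

0.4212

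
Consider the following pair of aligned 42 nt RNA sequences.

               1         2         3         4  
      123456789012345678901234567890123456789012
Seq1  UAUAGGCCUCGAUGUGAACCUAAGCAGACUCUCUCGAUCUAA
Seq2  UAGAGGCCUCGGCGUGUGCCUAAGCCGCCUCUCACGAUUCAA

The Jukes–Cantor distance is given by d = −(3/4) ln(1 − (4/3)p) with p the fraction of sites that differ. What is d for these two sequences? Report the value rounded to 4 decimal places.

Differing sites — 3:U/G; 12:A/G; 13:U/C; 17:A/U; 18:A/G; 26:A/C; 28:A/C; 34:U/A; 39:C/U; 40:U/C.
p = 10/42 = 0.238095.
d = −0.75 · ln(1 − (4/3)·0.238095) = −0.75 · ln(0.682540) = −0.75 · (-0.381934) = 0.2865.

0.2865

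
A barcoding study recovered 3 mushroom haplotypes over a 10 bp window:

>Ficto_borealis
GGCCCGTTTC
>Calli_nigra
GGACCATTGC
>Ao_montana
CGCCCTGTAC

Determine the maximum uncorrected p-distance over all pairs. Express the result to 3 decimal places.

0.500

Pairwise Hamming distances:
  Ficto_borealis vs Calli_nigra: 3
  Ficto_borealis vs Ao_montana: 4
  Calli_nigra vs Ao_montana: 5
The largest is 5 mismatches, between Calli_nigra and Ao_montana; p = 5/10 = 0.500.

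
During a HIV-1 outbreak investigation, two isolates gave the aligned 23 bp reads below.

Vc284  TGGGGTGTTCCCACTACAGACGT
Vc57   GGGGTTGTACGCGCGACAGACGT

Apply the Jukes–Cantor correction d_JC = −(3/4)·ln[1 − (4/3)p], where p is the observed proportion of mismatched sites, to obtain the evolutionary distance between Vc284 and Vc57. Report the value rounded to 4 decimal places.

0.3206

The sequences differ at positions 1 (T/G), 5 (G/T), 9 (T/A), 11 (C/G), 13 (A/G), 15 (T/G).
p = 6/23 = 0.260870.
d = −0.75 · ln(1 − (4/3)·0.260870) = −0.75 · ln(0.652173) = −0.75 · (-0.427445) = 0.3206.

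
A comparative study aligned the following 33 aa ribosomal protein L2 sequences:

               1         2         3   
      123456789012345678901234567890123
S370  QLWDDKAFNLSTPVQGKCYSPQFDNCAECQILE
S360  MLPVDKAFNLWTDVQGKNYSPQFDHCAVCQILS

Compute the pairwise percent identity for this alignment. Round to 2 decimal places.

72.73%

Differing sites — 1:Q/M; 3:W/P; 4:D/V; 11:S/W; 13:P/D; 18:C/N; 25:N/H; 28:E/V; 33:E/S.
24 of the 33 sites match, so the percent identity is 24/33 × 100 = 72.73%.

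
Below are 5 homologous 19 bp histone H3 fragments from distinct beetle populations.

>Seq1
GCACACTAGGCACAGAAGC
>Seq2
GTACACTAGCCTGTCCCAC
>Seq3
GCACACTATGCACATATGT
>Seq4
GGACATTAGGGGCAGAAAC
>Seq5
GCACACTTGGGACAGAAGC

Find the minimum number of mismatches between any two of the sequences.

Pairwise Hamming distances:
  Seq1 vs Seq2: 9
  Seq1 vs Seq3: 4
  Seq1 vs Seq4: 5
  Seq1 vs Seq5: 2
  Seq2 vs Seq3: 11
  Seq2 vs Seq4: 10
  Seq2 vs Seq5: 11
  Seq3 vs Seq4: 9
  Seq3 vs Seq5: 6
  Seq4 vs Seq5: 5
The smallest is 2, between Seq1 and Seq5.

2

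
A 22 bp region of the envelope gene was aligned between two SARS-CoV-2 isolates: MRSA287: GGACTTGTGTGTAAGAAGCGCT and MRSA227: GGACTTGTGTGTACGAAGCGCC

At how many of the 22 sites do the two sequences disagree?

2

The sequences differ at positions 14 (A/C), 22 (T/C).
That gives 2 mismatches out of 22 aligned sites, so the Hamming distance is 2.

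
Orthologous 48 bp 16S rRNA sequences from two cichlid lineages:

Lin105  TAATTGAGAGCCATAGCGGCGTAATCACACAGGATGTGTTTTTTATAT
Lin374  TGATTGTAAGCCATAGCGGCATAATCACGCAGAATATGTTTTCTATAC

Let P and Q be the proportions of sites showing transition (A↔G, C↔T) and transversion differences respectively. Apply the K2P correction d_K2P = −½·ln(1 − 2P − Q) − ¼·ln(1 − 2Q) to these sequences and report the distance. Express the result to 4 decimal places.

0.2292

Mismatches occur at site 2 (A→G, transition), site 7 (A→T, transversion), site 8 (G→A, transition), site 21 (G→A, transition), site 29 (A→G, transition), site 33 (G→A, transition), site 36 (G→A, transition), site 43 (T→C, transition), site 48 (T→C, transition).
Of the 9 differences, 8 transitions and 1 transversion over 48 sites: P = 8/48 = 0.166667, Q = 1/48 = 0.020833.
d = −0.5·ln(0.645833) − 0.25·ln(0.958334) = −0.5·(-0.437214) − 0.25·(-0.042559) = 0.2292.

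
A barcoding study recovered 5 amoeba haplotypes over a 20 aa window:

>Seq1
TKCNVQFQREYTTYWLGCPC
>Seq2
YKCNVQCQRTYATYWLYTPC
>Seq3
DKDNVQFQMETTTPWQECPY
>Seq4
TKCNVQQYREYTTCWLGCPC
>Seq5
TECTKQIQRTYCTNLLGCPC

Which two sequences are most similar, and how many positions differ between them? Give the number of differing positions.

Pairwise Hamming distances:
  Seq1 vs Seq2: 6
  Seq1 vs Seq3: 8
  Seq1 vs Seq4: 3
  Seq1 vs Seq5: 8
  Seq2 vs Seq3: 12
  Seq2 vs Seq4: 8
  Seq2 vs Seq5: 10
  Seq3 vs Seq4: 10
  Seq3 vs Seq5: 15
  Seq4 vs Seq5: 9
The smallest is 3, between Seq1 and Seq4.

3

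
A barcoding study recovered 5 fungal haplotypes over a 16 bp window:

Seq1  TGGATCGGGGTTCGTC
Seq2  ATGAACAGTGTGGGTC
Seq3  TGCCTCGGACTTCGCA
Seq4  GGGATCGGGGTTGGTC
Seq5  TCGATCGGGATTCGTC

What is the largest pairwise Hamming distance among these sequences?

12

Pairwise Hamming distances:
  Seq1 vs Seq2: 7
  Seq1 vs Seq3: 6
  Seq1 vs Seq4: 2
  Seq1 vs Seq5: 2
  Seq2 vs Seq3: 12
  Seq2 vs Seq4: 6
  Seq2 vs Seq5: 8
  Seq3 vs Seq4: 8
  Seq3 vs Seq5: 7
  Seq4 vs Seq5: 4
The largest is 12, between Seq2 and Seq3.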